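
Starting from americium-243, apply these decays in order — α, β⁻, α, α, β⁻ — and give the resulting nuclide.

Start: (A, Z) = (243, 95).
After α: (239, 93).
After β⁻: (239, 94).
After α: (235, 92).
After α: (231, 90).
After β⁻: (231, 91).
Z = 91 is protactinium.

Pa-231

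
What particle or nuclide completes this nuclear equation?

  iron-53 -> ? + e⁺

Conserve mass number: 53 = A + 0, so A = 53.
Conserve atomic number: 26 = Z + 1, so Z = 25.
Z = 25 is manganese, so the species is manganese-53.

Mn-53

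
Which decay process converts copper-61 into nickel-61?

beta-plus decay or electron capture

ΔA = 61 − 61 = 0; ΔZ = 28 − 29 = -1.
A is unchanged and Z drops by 1 — a proton has become a neutron (β⁺ emission or electron capture).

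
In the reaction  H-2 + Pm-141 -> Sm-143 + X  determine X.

Conserve mass number: 2 + 141 = 143 + A, so A = 0.
Conserve atomic number: 1 + 61 = 62 + Z, so Z = 0.
A = 0 and Z = 0 is γ — a gamma ray.

gamma ray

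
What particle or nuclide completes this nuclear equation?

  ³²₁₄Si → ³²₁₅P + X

Conserve mass number: 32 = 32 + A, so A = 0.
Conserve atomic number: 14 = 15 + Z, so Z = -1.
A = 0 and Z = -1 is ⁰₋₁e — a beta-minus particle.

beta-minus particle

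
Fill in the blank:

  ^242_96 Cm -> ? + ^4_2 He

Conserve mass number: 242 = A + 4, so A = 238.
Conserve atomic number: 96 = Z + 2, so Z = 94.
Z = 94 is plutonium, so the species is ^238_94 Pu.

Pu-238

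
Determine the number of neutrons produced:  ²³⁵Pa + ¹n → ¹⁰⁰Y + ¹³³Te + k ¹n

Conserve mass number: 236 = 100 + 133 + k, so k = 236 − 233 = 3.
Check atomic number: 91 = 39 + 52 + 0 = 91. ✓

3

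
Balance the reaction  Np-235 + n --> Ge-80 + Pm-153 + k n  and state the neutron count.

3

Conserve mass number: 236 = 80 + 153 + k, so k = 236 − 233 = 3.
Check atomic number: 93 = 32 + 61 + 0 = 93. ✓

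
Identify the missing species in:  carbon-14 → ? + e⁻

Conserve mass number: 14 = A + 0, so A = 14.
Conserve atomic number: 6 = Z − 1, so Z = 7.
Z = 7 is nitrogen, so the species is nitrogen-14.

N-14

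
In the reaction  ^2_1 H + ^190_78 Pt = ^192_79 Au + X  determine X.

gamma ray

Conserve mass number: 2 + 190 = 192 + A, so A = 0.
Conserve atomic number: 1 + 78 = 79 + Z, so Z = 0.
A = 0 and Z = 0 is ^0_0 γ — a gamma ray.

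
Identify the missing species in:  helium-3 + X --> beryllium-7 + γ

alpha particle

Conserve mass number: 3 + A = 7 + 0, so A = 4.
Conserve atomic number: 2 + Z = 4 + 0, so Z = 2.
A = 4 and Z = 2 is helium-4 — an alpha particle.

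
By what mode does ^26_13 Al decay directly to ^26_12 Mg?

beta-plus decay or electron capture

ΔA = 26 − 26 = 0; ΔZ = 12 − 13 = -1.
A is unchanged and Z drops by 1 — a proton has become a neutron (β⁺ emission or electron capture).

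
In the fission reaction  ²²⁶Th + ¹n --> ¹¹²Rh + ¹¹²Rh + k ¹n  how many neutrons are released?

3

Conserve mass number: 227 = 112 + 112 + k, so k = 227 − 224 = 3.
Check atomic number: 90 = 45 + 45 + 0 = 90. ✓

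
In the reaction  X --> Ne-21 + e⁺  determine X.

Conserve mass number: A = 21 + 0, so A = 21.
Conserve atomic number: Z = 10 + 1, so Z = 11.
Z = 11 is sodium, so the species is Na-21.

Na-21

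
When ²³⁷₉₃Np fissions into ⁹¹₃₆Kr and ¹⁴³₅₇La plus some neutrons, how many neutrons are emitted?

Conserve mass number: 237 = 91 + 143 + k, so k = 237 − 234 = 3.
Check atomic number: 93 = 36 + 57 + 0 = 93. ✓

3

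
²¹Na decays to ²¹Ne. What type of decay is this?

ΔA = 21 − 21 = 0; ΔZ = 10 − 11 = -1.
A is unchanged and Z drops by 1 — a proton has become a neutron (β⁺ emission or electron capture).

beta-plus decay or electron capture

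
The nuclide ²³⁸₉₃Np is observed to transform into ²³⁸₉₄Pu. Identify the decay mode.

beta-minus decay

ΔA = 238 − 238 = 0; ΔZ = 94 − 93 = +1.
A is unchanged and Z rises by 1 — a neutron has become a proton (β⁻ decay).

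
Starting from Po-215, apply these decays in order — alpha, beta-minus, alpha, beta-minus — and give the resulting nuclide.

Pb-207

Start: (A, Z) = (215, 84).
After α: (211, 82).
After β⁻: (211, 83).
After α: (207, 81).
After β⁻: (207, 82).
Z = 82 is lead.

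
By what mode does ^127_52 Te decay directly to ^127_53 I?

ΔA = 127 − 127 = 0; ΔZ = 53 − 52 = +1.
A is unchanged and Z rises by 1 — a neutron has become a proton (β⁻ decay).

beta-minus decay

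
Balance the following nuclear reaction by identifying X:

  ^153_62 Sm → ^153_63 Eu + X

Conserve mass number: 153 = 153 + A, so A = 0.
Conserve atomic number: 62 = 63 + Z, so Z = -1.
A = 0 and Z = -1 is ^0_-1 e — a beta-minus particle.

beta-minus particle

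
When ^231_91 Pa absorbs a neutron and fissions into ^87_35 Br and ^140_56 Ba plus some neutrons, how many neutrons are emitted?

Conserve mass number: 232 = 87 + 140 + k, so k = 232 − 227 = 5.
Check atomic number: 91 = 35 + 56 + 0 = 91. ✓

5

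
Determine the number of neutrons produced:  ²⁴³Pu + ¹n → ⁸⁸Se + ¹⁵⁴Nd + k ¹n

2

Conserve mass number: 244 = 88 + 154 + k, so k = 244 − 242 = 2.
Check atomic number: 94 = 34 + 60 + 0 = 94. ✓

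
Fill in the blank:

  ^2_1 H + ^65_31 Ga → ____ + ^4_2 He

Conserve mass number: 2 + 65 = A + 4, so A = 63.
Conserve atomic number: 1 + 31 = Z + 2, so Z = 30.
Z = 30 is zinc, so the species is ^63_30 Zn.

Zn-63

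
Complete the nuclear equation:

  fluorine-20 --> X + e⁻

Conserve mass number: 20 = A + 0, so A = 20.
Conserve atomic number: 9 = Z − 1, so Z = 10.
Z = 10 is neon, so the species is neon-20.

Ne-20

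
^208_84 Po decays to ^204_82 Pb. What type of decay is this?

ΔA = 204 − 208 = -4; ΔZ = 82 − 84 = -2.
A drops by 4 and Z drops by 2 — the signature of alpha emission.

alpha decay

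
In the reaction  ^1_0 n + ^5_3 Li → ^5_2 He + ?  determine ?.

Conserve mass number: 1 + 5 = 5 + A, so A = 1.
Conserve atomic number: 0 + 3 = 2 + Z, so Z = 1.
A = 1 and Z = 1 is ^1_1 H — a proton.

proton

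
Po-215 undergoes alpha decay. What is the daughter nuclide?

Alpha decay: mass number changes by -4, atomic number by -2.
A: 215 − 4 = 211; Z: 84 − 2 = 82.
Z = 82 is lead, so the daughter is Pb-211.

Pb-211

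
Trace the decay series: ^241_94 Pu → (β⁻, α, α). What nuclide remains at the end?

Pa-233

Start: (A, Z) = (241, 94).
After β⁻: (241, 95).
After α: (237, 93).
After α: (233, 91).
Z = 91 is protactinium.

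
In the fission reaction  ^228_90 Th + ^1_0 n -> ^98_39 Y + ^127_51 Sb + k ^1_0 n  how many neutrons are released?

4

Conserve mass number: 229 = 98 + 127 + k, so k = 229 − 225 = 4.
Check atomic number: 90 = 39 + 51 + 0 = 90. ✓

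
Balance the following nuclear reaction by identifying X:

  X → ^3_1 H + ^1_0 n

Conserve mass number: A = 3 + 1, so A = 4.
Conserve atomic number: Z = 1 + 0, so Z = 1.
Z = 1 is hydrogen, so the species is ^4_1 H.

H-4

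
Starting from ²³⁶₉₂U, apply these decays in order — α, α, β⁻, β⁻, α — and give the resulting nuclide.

Ra-224

Start: (A, Z) = (236, 92).
After α: (232, 90).
After α: (228, 88).
After β⁻: (228, 89).
After β⁻: (228, 90).
After α: (224, 88).
Z = 88 is radium.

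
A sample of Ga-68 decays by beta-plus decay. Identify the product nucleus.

Zn-68

Beta-plus decay: mass number changes by +0, atomic number by -1.
A: 68 = 68; Z: 31 − 1 = 30.
Z = 30 is zinc, so the daughter is Zn-68.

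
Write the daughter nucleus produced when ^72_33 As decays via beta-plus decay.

Beta-plus decay: mass number changes by +0, atomic number by -1.
A: 72 = 72; Z: 33 − 1 = 32.
Z = 32 is germanium, so the daughter is ^72_32 Ge.

Ge-72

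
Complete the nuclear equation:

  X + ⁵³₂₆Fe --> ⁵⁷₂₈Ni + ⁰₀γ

alpha particle

Conserve mass number: A + 53 = 57 + 0, so A = 4.
Conserve atomic number: Z + 26 = 28 + 0, so Z = 2.
A = 4 and Z = 2 is ⁴₂He — an alpha particle.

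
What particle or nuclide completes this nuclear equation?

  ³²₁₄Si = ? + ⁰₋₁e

Conserve mass number: 32 = A + 0, so A = 32.
Conserve atomic number: 14 = Z − 1, so Z = 15.
Z = 15 is phosphorus, so the species is ³²₁₅P.

P-32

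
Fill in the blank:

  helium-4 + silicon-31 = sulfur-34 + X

neutron

Conserve mass number: 4 + 31 = 34 + A, so A = 1.
Conserve atomic number: 2 + 14 = 16 + Z, so Z = 0.
A = 1 and Z = 0 is neutron — a neutron.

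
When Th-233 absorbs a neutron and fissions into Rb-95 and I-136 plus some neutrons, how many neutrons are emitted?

3

Conserve mass number: 234 = 95 + 136 + k, so k = 234 − 231 = 3.
Check atomic number: 90 = 37 + 53 + 0 = 90. ✓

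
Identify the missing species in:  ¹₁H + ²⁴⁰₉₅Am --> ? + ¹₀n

Conserve mass number: 1 + 240 = A + 1, so A = 240.
Conserve atomic number: 1 + 95 = Z + 0, so Z = 96.
Z = 96 is curium, so the species is ²⁴⁰₉₆Cm.

Cm-240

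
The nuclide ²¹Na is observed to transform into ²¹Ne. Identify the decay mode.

ΔA = 21 − 21 = 0; ΔZ = 10 − 11 = -1.
A is unchanged and Z drops by 1 — a proton has become a neutron (β⁺ emission or electron capture).

beta-plus decay or electron capture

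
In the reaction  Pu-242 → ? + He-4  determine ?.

Conserve mass number: 242 = A + 4, so A = 238.
Conserve atomic number: 94 = Z + 2, so Z = 92.
Z = 92 is uranium, so the species is U-238.

U-238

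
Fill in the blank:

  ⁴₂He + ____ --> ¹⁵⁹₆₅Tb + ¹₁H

Conserve mass number: 4 + A = 159 + 1, so A = 156.
Conserve atomic number: 2 + Z = 65 + 1, so Z = 64.
Z = 64 is gadolinium, so the species is ¹⁵⁶₆₄Gd.

Gd-156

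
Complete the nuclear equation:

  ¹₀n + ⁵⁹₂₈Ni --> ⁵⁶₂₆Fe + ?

Conserve mass number: 1 + 59 = 56 + A, so A = 4.
Conserve atomic number: 0 + 28 = 26 + Z, so Z = 2.
A = 4 and Z = 2 is ⁴₂He — an alpha particle.

alpha particle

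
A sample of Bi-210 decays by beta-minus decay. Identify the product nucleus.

Po-210

Beta-minus decay: mass number changes by +0, atomic number by +1.
A: 210 = 210; Z: 83 + 1 = 84.
Z = 84 is polonium, so the daughter is Po-210.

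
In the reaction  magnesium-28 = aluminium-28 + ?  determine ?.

Conserve mass number: 28 = 28 + A, so A = 0.
Conserve atomic number: 12 = 13 + Z, so Z = -1.
A = 0 and Z = -1 is e⁻ — a beta-minus particle.

beta-minus particle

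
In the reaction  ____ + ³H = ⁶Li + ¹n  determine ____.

Conserve mass number: A + 3 = 6 + 1, so A = 4.
Conserve atomic number: Z + 1 = 3 + 0, so Z = 2.
A = 4 and Z = 2 is ⁴He — an alpha particle.

alpha particle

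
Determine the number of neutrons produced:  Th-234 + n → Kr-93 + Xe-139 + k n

Conserve mass number: 235 = 93 + 139 + k, so k = 235 − 232 = 3.
Check atomic number: 90 = 36 + 54 + 0 = 90. ✓

3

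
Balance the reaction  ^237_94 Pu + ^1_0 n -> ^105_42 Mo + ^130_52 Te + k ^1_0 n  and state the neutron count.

Conserve mass number: 238 = 105 + 130 + k, so k = 238 − 235 = 3.
Check atomic number: 94 = 42 + 52 + 0 = 94. ✓

3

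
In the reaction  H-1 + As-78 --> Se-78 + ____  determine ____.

Conserve mass number: 1 + 78 = 78 + A, so A = 1.
Conserve atomic number: 1 + 33 = 34 + Z, so Z = 0.
A = 1 and Z = 0 is n — a neutron.

neutron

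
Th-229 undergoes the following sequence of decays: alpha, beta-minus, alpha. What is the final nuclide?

Start: (A, Z) = (229, 90).
After α: (225, 88).
After β⁻: (225, 89).
After α: (221, 87).
Z = 87 is francium.

Fr-221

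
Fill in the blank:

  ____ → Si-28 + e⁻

Al-28

Conserve mass number: A = 28 + 0, so A = 28.
Conserve atomic number: Z = 14 − 1, so Z = 13.
Z = 13 is aluminium, so the species is Al-28.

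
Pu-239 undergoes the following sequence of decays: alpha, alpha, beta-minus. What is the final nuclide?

Start: (A, Z) = (239, 94).
After α: (235, 92).
After α: (231, 90).
After β⁻: (231, 91).
Z = 91 is protactinium.

Pa-231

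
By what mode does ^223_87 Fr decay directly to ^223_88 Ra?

beta-minus decay

ΔA = 223 − 223 = 0; ΔZ = 88 − 87 = +1.
A is unchanged and Z rises by 1 — a neutron has become a proton (β⁻ decay).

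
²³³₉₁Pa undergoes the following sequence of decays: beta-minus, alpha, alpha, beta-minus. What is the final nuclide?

Start: (A, Z) = (233, 91).
After β⁻: (233, 92).
After α: (229, 90).
After α: (225, 88).
After β⁻: (225, 89).
Z = 89 is actinium.

Ac-225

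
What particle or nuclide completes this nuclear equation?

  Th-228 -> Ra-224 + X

alpha particle

Conserve mass number: 228 = 224 + A, so A = 4.
Conserve atomic number: 90 = 88 + Z, so Z = 2.
A = 4 and Z = 2 is He-4 — an alpha particle.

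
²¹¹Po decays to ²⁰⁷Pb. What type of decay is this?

alpha decay

ΔA = 207 − 211 = -4; ΔZ = 82 − 84 = -2.
A drops by 4 and Z drops by 2 — the signature of alpha emission.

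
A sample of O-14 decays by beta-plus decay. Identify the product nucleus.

N-14

Beta-plus decay: mass number changes by +0, atomic number by -1.
A: 14 = 14; Z: 8 − 1 = 7.
Z = 7 is nitrogen, so the daughter is N-14.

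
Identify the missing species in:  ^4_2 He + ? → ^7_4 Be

Conserve mass number: 4 + A = 7, so A = 3.
Conserve atomic number: 2 + Z = 4, so Z = 2.
Z = 2 is helium, so the species is ^3_2 He.

He-3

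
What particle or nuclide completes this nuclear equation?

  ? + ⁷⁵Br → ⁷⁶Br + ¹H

Conserve mass number: A + 75 = 76 + 1, so A = 2.
Conserve atomic number: Z + 35 = 35 + 1, so Z = 1.
A = 2 and Z = 1 is ²H — a deuteron.

deuteron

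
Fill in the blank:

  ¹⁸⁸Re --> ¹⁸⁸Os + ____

Conserve mass number: 188 = 188 + A, so A = 0.
Conserve atomic number: 75 = 76 + Z, so Z = -1.
A = 0 and Z = -1 is e⁻ — a beta-minus particle.

beta-minus particle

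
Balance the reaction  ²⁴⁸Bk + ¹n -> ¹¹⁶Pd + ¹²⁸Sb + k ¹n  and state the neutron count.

Conserve mass number: 249 = 116 + 128 + k, so k = 249 − 244 = 5.
Check atomic number: 97 = 46 + 51 + 0 = 97. ✓

5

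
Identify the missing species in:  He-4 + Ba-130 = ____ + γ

Conserve mass number: 4 + 130 = A + 0, so A = 134.
Conserve atomic number: 2 + 56 = Z + 0, so Z = 58.
Z = 58 is cerium, so the species is Ce-134.

Ce-134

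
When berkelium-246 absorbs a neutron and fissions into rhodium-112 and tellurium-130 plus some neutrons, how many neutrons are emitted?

5

Conserve mass number: 247 = 112 + 130 + k, so k = 247 − 242 = 5.
Check atomic number: 97 = 45 + 52 + 0 = 97. ✓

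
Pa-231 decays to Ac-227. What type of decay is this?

ΔA = 227 − 231 = -4; ΔZ = 89 − 91 = -2.
A drops by 4 and Z drops by 2 — the signature of alpha emission.

alpha decay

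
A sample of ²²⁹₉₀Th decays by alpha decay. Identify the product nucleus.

Alpha decay: mass number changes by -4, atomic number by -2.
A: 229 − 4 = 225; Z: 90 − 2 = 88.
Z = 88 is radium, so the daughter is ²²⁵₈₈Ra.

Ra-225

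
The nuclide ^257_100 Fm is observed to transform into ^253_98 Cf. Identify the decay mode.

alpha decay

ΔA = 253 − 257 = -4; ΔZ = 98 − 100 = -2.
A drops by 4 and Z drops by 2 — the signature of alpha emission.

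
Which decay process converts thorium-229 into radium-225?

alpha decay

ΔA = 225 − 229 = -4; ΔZ = 88 − 90 = -2.
A drops by 4 and Z drops by 2 — the signature of alpha emission.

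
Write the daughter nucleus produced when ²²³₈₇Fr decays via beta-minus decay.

Beta-minus decay: mass number changes by +0, atomic number by +1.
A: 223 = 223; Z: 87 + 1 = 88.
Z = 88 is radium, so the daughter is ²²³₈₈Ra.

Ra-223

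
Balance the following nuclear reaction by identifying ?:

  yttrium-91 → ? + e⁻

Zr-91

Conserve mass number: 91 = A + 0, so A = 91.
Conserve atomic number: 39 = Z − 1, so Z = 40.
Z = 40 is zirconium, so the species is zirconium-91.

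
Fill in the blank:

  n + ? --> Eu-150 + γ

Conserve mass number: 1 + A = 150 + 0, so A = 149.
Conserve atomic number: 0 + Z = 63 + 0, so Z = 63.
Z = 63 is europium, so the species is Eu-149.

Eu-149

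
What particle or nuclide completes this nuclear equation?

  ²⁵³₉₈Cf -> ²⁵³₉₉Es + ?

beta-minus particle

Conserve mass number: 253 = 253 + A, so A = 0.
Conserve atomic number: 98 = 99 + Z, so Z = -1.
A = 0 and Z = -1 is ⁰₋₁e — a beta-minus particle.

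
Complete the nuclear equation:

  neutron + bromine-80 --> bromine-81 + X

Conserve mass number: 1 + 80 = 81 + A, so A = 0.
Conserve atomic number: 0 + 35 = 35 + Z, so Z = 0.
A = 0 and Z = 0 is γ — a gamma ray.

gamma ray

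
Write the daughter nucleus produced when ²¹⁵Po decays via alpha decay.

Pb-211

Alpha decay: mass number changes by -4, atomic number by -2.
A: 215 − 4 = 211; Z: 84 − 2 = 82.
Z = 82 is lead, so the daughter is ²¹¹Pb.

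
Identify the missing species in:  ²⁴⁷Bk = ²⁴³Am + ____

alpha particle

Conserve mass number: 247 = 243 + A, so A = 4.
Conserve atomic number: 97 = 95 + Z, so Z = 2.
A = 4 and Z = 2 is ⁴He — an alpha particle.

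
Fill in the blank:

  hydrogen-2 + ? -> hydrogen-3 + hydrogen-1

deuteron

Conserve mass number: 2 + A = 3 + 1, so A = 2.
Conserve atomic number: 1 + Z = 1 + 1, so Z = 1.
A = 2 and Z = 1 is hydrogen-2 — a deuteron.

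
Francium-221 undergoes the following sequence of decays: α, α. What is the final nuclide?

Start: (A, Z) = (221, 87).
After α: (217, 85).
After α: (213, 83).
Z = 83 is bismuth.

Bi-213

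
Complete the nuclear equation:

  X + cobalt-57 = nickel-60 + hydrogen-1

Conserve mass number: A + 57 = 60 + 1, so A = 4.
Conserve atomic number: Z + 27 = 28 + 1, so Z = 2.
A = 4 and Z = 2 is helium-4 — an alpha particle.

alpha particle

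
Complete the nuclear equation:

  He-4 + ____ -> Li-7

triton

Conserve mass number: 4 + A = 7, so A = 3.
Conserve atomic number: 2 + Z = 3, so Z = 1.
A = 3 and Z = 1 is H-3 — a triton.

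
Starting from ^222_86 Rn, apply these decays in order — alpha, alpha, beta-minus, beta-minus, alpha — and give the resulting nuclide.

Start: (A, Z) = (222, 86).
After α: (218, 84).
After α: (214, 82).
After β⁻: (214, 83).
After β⁻: (214, 84).
After α: (210, 82).
Z = 82 is lead.

Pb-210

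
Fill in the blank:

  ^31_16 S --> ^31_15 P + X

positron

Conserve mass number: 31 = 31 + A, so A = 0.
Conserve atomic number: 16 = 15 + Z, so Z = 1.
A = 0 and Z = 1 is ^0_1 e — a positron.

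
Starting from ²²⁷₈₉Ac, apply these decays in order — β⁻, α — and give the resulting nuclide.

Ra-223

Start: (A, Z) = (227, 89).
After β⁻: (227, 90).
After α: (223, 88).
Z = 88 is radium.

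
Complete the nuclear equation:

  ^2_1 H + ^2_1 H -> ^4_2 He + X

gamma ray

Conserve mass number: 2 + 2 = 4 + A, so A = 0.
Conserve atomic number: 1 + 1 = 2 + Z, so Z = 0.
A = 0 and Z = 0 is ^0_0 γ — a gamma ray.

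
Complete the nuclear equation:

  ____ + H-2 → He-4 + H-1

Conserve mass number: A + 2 = 4 + 1, so A = 3.
Conserve atomic number: Z + 1 = 2 + 1, so Z = 2.
Z = 2 is helium, so the species is He-3.

He-3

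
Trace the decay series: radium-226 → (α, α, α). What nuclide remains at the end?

Start: (A, Z) = (226, 88).
After α: (222, 86).
After α: (218, 84).
After α: (214, 82).
Z = 82 is lead.

Pb-214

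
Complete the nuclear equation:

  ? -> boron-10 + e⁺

Conserve mass number: A = 10 + 0, so A = 10.
Conserve atomic number: Z = 5 + 1, so Z = 6.
Z = 6 is carbon, so the species is carbon-10.

C-10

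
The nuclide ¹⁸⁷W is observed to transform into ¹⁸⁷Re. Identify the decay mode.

beta-minus decay

ΔA = 187 − 187 = 0; ΔZ = 75 − 74 = +1.
A is unchanged and Z rises by 1 — a neutron has become a proton (β⁻ decay).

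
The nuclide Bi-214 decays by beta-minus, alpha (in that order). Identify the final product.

Start: (A, Z) = (214, 83).
After β⁻: (214, 84).
After α: (210, 82).
Z = 82 is lead.

Pb-210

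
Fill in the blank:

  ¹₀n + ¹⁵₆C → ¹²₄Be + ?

Conserve mass number: 1 + 15 = 12 + A, so A = 4.
Conserve atomic number: 0 + 6 = 4 + Z, so Z = 2.
A = 4 and Z = 2 is ⁴₂He — an alpha particle.

alpha particle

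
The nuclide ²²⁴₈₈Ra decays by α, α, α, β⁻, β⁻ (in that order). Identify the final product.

Po-212

Start: (A, Z) = (224, 88).
After α: (220, 86).
After α: (216, 84).
After α: (212, 82).
After β⁻: (212, 83).
After β⁻: (212, 84).
Z = 84 is polonium.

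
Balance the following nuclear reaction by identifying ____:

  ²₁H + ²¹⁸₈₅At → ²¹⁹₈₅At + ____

proton

Conserve mass number: 2 + 218 = 219 + A, so A = 1.
Conserve atomic number: 1 + 85 = 85 + Z, so Z = 1.
A = 1 and Z = 1 is ¹₁H — a proton.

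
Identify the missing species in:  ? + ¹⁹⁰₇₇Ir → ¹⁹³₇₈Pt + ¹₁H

alpha particle

Conserve mass number: A + 190 = 193 + 1, so A = 4.
Conserve atomic number: Z + 77 = 78 + 1, so Z = 2.
A = 4 and Z = 2 is ⁴₂He — an alpha particle.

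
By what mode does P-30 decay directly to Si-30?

beta-plus decay or electron capture

ΔA = 30 − 30 = 0; ΔZ = 14 − 15 = -1.
A is unchanged and Z drops by 1 — a proton has become a neutron (β⁺ emission or electron capture).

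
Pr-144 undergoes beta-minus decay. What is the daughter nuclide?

Beta-minus decay: mass number changes by +0, atomic number by +1.
A: 144 = 144; Z: 59 + 1 = 60.
Z = 60 is neodymium, so the daughter is Nd-144.

Nd-144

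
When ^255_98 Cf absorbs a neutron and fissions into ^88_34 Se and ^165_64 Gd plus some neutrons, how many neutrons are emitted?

Conserve mass number: 256 = 88 + 165 + k, so k = 256 − 253 = 3.
Check atomic number: 98 = 34 + 64 + 0 = 98. ✓

3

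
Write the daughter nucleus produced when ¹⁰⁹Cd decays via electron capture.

Ag-109

Electron capture: mass number changes by +0, atomic number by -1.
A: 109 = 109; Z: 48 − 1 = 47.
Z = 47 is silver, so the daughter is ¹⁰⁹Ag.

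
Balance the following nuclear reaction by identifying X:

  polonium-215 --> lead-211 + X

alpha particle

Conserve mass number: 215 = 211 + A, so A = 4.
Conserve atomic number: 84 = 82 + Z, so Z = 2.
A = 4 and Z = 2 is helium-4 — an alpha particle.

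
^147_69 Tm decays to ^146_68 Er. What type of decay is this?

ΔA = 146 − 147 = -1; ΔZ = 68 − 69 = -1.
A drops by 1 and Z drops by 1 — a proton was emitted.

proton emission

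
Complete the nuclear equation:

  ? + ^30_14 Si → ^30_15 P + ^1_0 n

proton

Conserve mass number: A + 30 = 30 + 1, so A = 1.
Conserve atomic number: Z + 14 = 15 + 0, so Z = 1.
A = 1 and Z = 1 is ^1_1 H — a proton.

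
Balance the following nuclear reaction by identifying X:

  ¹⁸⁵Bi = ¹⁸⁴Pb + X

Conserve mass number: 185 = 184 + A, so A = 1.
Conserve atomic number: 83 = 82 + Z, so Z = 1.
A = 1 and Z = 1 is ¹H — a proton.

proton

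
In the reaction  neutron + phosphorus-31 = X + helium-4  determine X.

Al-28

Conserve mass number: 1 + 31 = A + 4, so A = 28.
Conserve atomic number: 0 + 15 = Z + 2, so Z = 13.
Z = 13 is aluminium, so the species is aluminium-28.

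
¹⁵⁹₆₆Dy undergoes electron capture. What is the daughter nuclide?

Electron capture: mass number changes by +0, atomic number by -1.
A: 159 = 159; Z: 66 − 1 = 65.
Z = 65 is terbium, so the daughter is ¹⁵⁹₆₅Tb.

Tb-159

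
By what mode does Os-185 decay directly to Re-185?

ΔA = 185 − 185 = 0; ΔZ = 75 − 76 = -1.
A is unchanged and Z drops by 1 — a proton has become a neutron (β⁺ emission or electron capture).

beta-plus decay or electron capture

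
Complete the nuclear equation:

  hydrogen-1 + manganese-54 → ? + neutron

Conserve mass number: 1 + 54 = A + 1, so A = 54.
Conserve atomic number: 1 + 25 = Z + 0, so Z = 26.
Z = 26 is iron, so the species is iron-54.

Fe-54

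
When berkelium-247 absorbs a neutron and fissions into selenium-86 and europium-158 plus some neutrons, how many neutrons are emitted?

4

Conserve mass number: 248 = 86 + 158 + k, so k = 248 − 244 = 4.
Check atomic number: 97 = 34 + 63 + 0 = 97. ✓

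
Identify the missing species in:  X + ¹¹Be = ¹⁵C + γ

alpha particle

Conserve mass number: A + 11 = 15 + 0, so A = 4.
Conserve atomic number: Z + 4 = 6 + 0, so Z = 2.
A = 4 and Z = 2 is ⁴He — an alpha particle.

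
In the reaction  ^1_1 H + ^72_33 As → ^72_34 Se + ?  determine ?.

neutron

Conserve mass number: 1 + 72 = 72 + A, so A = 1.
Conserve atomic number: 1 + 33 = 34 + Z, so Z = 0.
A = 1 and Z = 0 is ^1_0 n — a neutron.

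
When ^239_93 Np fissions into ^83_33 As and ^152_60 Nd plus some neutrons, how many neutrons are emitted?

4

Conserve mass number: 239 = 83 + 152 + k, so k = 239 − 235 = 4.
Check atomic number: 93 = 33 + 60 + 0 = 93. ✓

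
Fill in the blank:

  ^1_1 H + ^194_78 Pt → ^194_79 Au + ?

neutron

Conserve mass number: 1 + 194 = 194 + A, so A = 1.
Conserve atomic number: 1 + 78 = 79 + Z, so Z = 0.
A = 1 and Z = 0 is ^1_0 n — a neutron.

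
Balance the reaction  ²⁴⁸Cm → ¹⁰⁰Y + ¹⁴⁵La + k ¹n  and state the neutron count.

3

Conserve mass number: 248 = 100 + 145 + k, so k = 248 − 245 = 3.
Check atomic number: 96 = 39 + 57 + 0 = 96. ✓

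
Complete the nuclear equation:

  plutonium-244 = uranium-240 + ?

alpha particle

Conserve mass number: 244 = 240 + A, so A = 4.
Conserve atomic number: 94 = 92 + Z, so Z = 2.
A = 4 and Z = 2 is helium-4 — an alpha particle.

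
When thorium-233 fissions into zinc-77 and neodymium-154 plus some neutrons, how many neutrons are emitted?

Conserve mass number: 233 = 77 + 154 + k, so k = 233 − 231 = 2.
Check atomic number: 90 = 30 + 60 + 0 = 90. ✓

2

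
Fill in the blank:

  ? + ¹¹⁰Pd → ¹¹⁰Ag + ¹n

proton

Conserve mass number: A + 110 = 110 + 1, so A = 1.
Conserve atomic number: Z + 46 = 47 + 0, so Z = 1.
A = 1 and Z = 1 is ¹H — a proton.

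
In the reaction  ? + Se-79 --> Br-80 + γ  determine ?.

Conserve mass number: A + 79 = 80 + 0, so A = 1.
Conserve atomic number: Z + 34 = 35 + 0, so Z = 1.
A = 1 and Z = 1 is H-1 — a proton.

proton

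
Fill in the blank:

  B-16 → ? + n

Conserve mass number: 16 = A + 1, so A = 15.
Conserve atomic number: 5 = Z + 0, so Z = 5.
Z = 5 is boron, so the species is B-15.

B-15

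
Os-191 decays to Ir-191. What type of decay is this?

beta-minus decay

ΔA = 191 − 191 = 0; ΔZ = 77 − 76 = +1.
A is unchanged and Z rises by 1 — a neutron has become a proton (β⁻ decay).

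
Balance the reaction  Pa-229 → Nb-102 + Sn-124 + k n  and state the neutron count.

Conserve mass number: 229 = 102 + 124 + k, so k = 229 − 226 = 3.
Check atomic number: 91 = 41 + 50 + 0 = 91. ✓

3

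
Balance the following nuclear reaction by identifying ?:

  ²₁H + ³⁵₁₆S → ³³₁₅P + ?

alpha particle

Conserve mass number: 2 + 35 = 33 + A, so A = 4.
Conserve atomic number: 1 + 16 = 15 + Z, so Z = 2.
A = 4 and Z = 2 is ⁴₂He — an alpha particle.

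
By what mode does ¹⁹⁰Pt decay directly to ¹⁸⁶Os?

alpha decay

ΔA = 186 − 190 = -4; ΔZ = 76 − 78 = -2.
A drops by 4 and Z drops by 2 — the signature of alpha emission.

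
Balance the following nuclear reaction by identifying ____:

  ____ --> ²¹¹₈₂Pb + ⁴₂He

Conserve mass number: A = 211 + 4, so A = 215.
Conserve atomic number: Z = 82 + 2, so Z = 84.
Z = 84 is polonium, so the species is ²¹⁵₈₄Po.

Po-215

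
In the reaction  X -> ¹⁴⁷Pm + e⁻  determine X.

Nd-147

Conserve mass number: A = 147 + 0, so A = 147.
Conserve atomic number: Z = 61 − 1, so Z = 60.
Z = 60 is neodymium, so the species is ¹⁴⁷Nd.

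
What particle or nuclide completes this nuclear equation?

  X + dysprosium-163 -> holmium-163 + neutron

proton

Conserve mass number: A + 163 = 163 + 1, so A = 1.
Conserve atomic number: Z + 66 = 67 + 0, so Z = 1.
A = 1 and Z = 1 is hydrogen-1 — a proton.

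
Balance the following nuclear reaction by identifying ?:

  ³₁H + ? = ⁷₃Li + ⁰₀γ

Conserve mass number: 3 + A = 7 + 0, so A = 4.
Conserve atomic number: 1 + Z = 3 + 0, so Z = 2.
A = 4 and Z = 2 is ⁴₂He — an alpha particle.

alpha particle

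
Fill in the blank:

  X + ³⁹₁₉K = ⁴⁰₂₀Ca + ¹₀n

Conserve mass number: A + 39 = 40 + 1, so A = 2.
Conserve atomic number: Z + 19 = 20 + 0, so Z = 1.
A = 2 and Z = 1 is ²₁H — a deuteron.

deuteron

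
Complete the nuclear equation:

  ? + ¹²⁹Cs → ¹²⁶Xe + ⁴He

Conserve mass number: A + 129 = 126 + 4, so A = 1.
Conserve atomic number: Z + 55 = 54 + 2, so Z = 1.
A = 1 and Z = 1 is ¹H — a proton.

proton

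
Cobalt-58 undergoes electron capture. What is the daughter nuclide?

Electron capture: mass number changes by +0, atomic number by -1.
A: 58 = 58; Z: 27 − 1 = 26.
Z = 26 is iron, so the daughter is iron-58.

Fe-58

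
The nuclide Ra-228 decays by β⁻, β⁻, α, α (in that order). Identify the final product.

Rn-220

Start: (A, Z) = (228, 88).
After β⁻: (228, 89).
After β⁻: (228, 90).
After α: (224, 88).
After α: (220, 86).
Z = 86 is radon.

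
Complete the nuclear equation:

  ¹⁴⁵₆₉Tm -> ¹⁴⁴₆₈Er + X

proton

Conserve mass number: 145 = 144 + A, so A = 1.
Conserve atomic number: 69 = 68 + Z, so Z = 1.
A = 1 and Z = 1 is ¹₁H — a proton.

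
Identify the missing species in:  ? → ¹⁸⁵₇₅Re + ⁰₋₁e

Conserve mass number: A = 185 + 0, so A = 185.
Conserve atomic number: Z = 75 − 1, so Z = 74.
Z = 74 is tungsten, so the species is ¹⁸⁵₇₄W.

W-185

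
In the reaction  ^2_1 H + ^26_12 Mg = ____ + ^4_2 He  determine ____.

Na-24

Conserve mass number: 2 + 26 = A + 4, so A = 24.
Conserve atomic number: 1 + 12 = Z + 2, so Z = 11.
Z = 11 is sodium, so the species is ^24_11 Na.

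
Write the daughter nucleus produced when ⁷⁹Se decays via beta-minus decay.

Beta-minus decay: mass number changes by +0, atomic number by +1.
A: 79 = 79; Z: 34 + 1 = 35.
Z = 35 is bromine, so the daughter is ⁷⁹Br.

Br-79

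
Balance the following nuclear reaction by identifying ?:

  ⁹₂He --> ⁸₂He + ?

neutron

Conserve mass number: 9 = 8 + A, so A = 1.
Conserve atomic number: 2 = 2 + Z, so Z = 0.
A = 1 and Z = 0 is ¹₀n — a neutron.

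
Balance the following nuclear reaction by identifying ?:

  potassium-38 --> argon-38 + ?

positron

Conserve mass number: 38 = 38 + A, so A = 0.
Conserve atomic number: 19 = 18 + Z, so Z = 1.
A = 0 and Z = 1 is e⁺ — a positron.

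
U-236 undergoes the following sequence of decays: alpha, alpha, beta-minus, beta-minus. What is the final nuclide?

Start: (A, Z) = (236, 92).
After α: (232, 90).
After α: (228, 88).
After β⁻: (228, 89).
After β⁻: (228, 90).
Z = 90 is thorium.

Th-228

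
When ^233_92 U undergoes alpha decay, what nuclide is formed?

Alpha decay: mass number changes by -4, atomic number by -2.
A: 233 − 4 = 229; Z: 92 − 2 = 90.
Z = 90 is thorium, so the daughter is ^229_90 Th.

Th-229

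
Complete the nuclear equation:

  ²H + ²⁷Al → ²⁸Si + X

Conserve mass number: 2 + 27 = 28 + A, so A = 1.
Conserve atomic number: 1 + 13 = 14 + Z, so Z = 0.
A = 1 and Z = 0 is ¹n — a neutron.

neutron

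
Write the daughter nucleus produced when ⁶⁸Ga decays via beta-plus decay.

Zn-68

Beta-plus decay: mass number changes by +0, atomic number by -1.
A: 68 = 68; Z: 31 − 1 = 30.
Z = 30 is zinc, so the daughter is ⁶⁸Zn.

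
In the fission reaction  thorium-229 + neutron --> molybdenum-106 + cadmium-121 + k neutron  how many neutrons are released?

Conserve mass number: 230 = 106 + 121 + k, so k = 230 − 227 = 3.
Check atomic number: 90 = 42 + 48 + 0 = 90. ✓

3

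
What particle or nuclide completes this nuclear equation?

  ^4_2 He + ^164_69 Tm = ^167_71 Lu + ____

neutron

Conserve mass number: 4 + 164 = 167 + A, so A = 1.
Conserve atomic number: 2 + 69 = 71 + Z, so Z = 0.
A = 1 and Z = 0 is ^1_0 n — a neutron.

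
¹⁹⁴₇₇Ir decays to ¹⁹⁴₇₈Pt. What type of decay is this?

beta-minus decay

ΔA = 194 − 194 = 0; ΔZ = 78 − 77 = +1.
A is unchanged and Z rises by 1 — a neutron has become a proton (β⁻ decay).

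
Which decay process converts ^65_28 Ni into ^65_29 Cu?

ΔA = 65 − 65 = 0; ΔZ = 29 − 28 = +1.
A is unchanged and Z rises by 1 — a neutron has become a proton (β⁻ decay).

beta-minus decay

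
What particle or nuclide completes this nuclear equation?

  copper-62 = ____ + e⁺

Ni-62

Conserve mass number: 62 = A + 0, so A = 62.
Conserve atomic number: 29 = Z + 1, so Z = 28.
Z = 28 is nickel, so the species is nickel-62.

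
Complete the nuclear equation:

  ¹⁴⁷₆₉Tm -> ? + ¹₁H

Er-146

Conserve mass number: 147 = A + 1, so A = 146.
Conserve atomic number: 69 = Z + 1, so Z = 68.
Z = 68 is erbium, so the species is ¹⁴⁶₆₈Er.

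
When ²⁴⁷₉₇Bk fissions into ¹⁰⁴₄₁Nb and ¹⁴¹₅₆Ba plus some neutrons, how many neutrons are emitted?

Conserve mass number: 247 = 104 + 141 + k, so k = 247 − 245 = 2.
Check atomic number: 97 = 41 + 56 + 0 = 97. ✓

2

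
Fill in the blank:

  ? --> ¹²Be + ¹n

Conserve mass number: A = 12 + 1, so A = 13.
Conserve atomic number: Z = 4 + 0, so Z = 4.
Z = 4 is beryllium, so the species is ¹³Be.

Be-13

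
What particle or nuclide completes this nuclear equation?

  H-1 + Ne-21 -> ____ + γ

Conserve mass number: 1 + 21 = A + 0, so A = 22.
Conserve atomic number: 1 + 10 = Z + 0, so Z = 11.
Z = 11 is sodium, so the species is Na-22.

Na-22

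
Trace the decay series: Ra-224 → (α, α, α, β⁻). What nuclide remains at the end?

Start: (A, Z) = (224, 88).
After α: (220, 86).
After α: (216, 84).
After α: (212, 82).
After β⁻: (212, 83).
Z = 83 is bismuth.

Bi-212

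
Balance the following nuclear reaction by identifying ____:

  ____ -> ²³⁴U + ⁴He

Conserve mass number: A = 234 + 4, so A = 238.
Conserve atomic number: Z = 92 + 2, so Z = 94.
Z = 94 is plutonium, so the species is ²³⁸Pu.

Pu-238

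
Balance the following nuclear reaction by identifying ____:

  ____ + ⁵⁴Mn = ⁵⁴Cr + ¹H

Conserve mass number: A + 54 = 54 + 1, so A = 1.
Conserve atomic number: Z + 25 = 24 + 1, so Z = 0.
A = 1 and Z = 0 is ¹n — a neutron.

neutron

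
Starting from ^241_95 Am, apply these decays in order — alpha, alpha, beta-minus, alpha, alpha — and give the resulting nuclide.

Start: (A, Z) = (241, 95).
After α: (237, 93).
After α: (233, 91).
After β⁻: (233, 92).
After α: (229, 90).
After α: (225, 88).
Z = 88 is radium.

Ra-225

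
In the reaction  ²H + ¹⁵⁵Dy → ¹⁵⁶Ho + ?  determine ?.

Conserve mass number: 2 + 155 = 156 + A, so A = 1.
Conserve atomic number: 1 + 66 = 67 + Z, so Z = 0.
A = 1 and Z = 0 is ¹n — a neutron.

neutron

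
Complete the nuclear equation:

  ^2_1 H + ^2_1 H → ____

He-4

Conserve mass number: 2 + 2 = A, so A = 4.
Conserve atomic number: 1 + 1 = Z, so Z = 2.
A = 4 and Z = 2 is ^4_2 He — an alpha particle.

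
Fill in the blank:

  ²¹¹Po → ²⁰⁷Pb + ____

alpha particle

Conserve mass number: 211 = 207 + A, so A = 4.
Conserve atomic number: 84 = 82 + Z, so Z = 2.
A = 4 and Z = 2 is ⁴He — an alpha particle.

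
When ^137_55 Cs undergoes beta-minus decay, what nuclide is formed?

Beta-minus decay: mass number changes by +0, atomic number by +1.
A: 137 = 137; Z: 55 + 1 = 56.
Z = 56 is barium, so the daughter is ^137_56 Ba.

Ba-137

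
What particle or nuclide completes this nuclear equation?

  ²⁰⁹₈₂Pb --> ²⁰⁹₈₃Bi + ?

Conserve mass number: 209 = 209 + A, so A = 0.
Conserve atomic number: 82 = 83 + Z, so Z = -1.
A = 0 and Z = -1 is ⁰₋₁e — a beta-minus particle.

beta-minus particle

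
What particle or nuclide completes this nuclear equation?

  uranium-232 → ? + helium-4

Conserve mass number: 232 = A + 4, so A = 228.
Conserve atomic number: 92 = Z + 2, so Z = 90.
Z = 90 is thorium, so the species is thorium-228.

Th-228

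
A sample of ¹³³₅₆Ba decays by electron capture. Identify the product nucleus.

Cs-133

Electron capture: mass number changes by +0, atomic number by -1.
A: 133 = 133; Z: 56 − 1 = 55.
Z = 55 is caesium, so the daughter is ¹³³₅₅Cs.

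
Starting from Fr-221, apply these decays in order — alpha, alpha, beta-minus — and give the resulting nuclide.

Start: (A, Z) = (221, 87).
After α: (217, 85).
After α: (213, 83).
After β⁻: (213, 84).
Z = 84 is polonium.

Po-213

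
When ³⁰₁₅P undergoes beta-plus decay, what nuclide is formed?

Si-30

Beta-plus decay: mass number changes by +0, atomic number by -1.
A: 30 = 30; Z: 15 − 1 = 14.
Z = 14 is silicon, so the daughter is ³⁰₁₄Si.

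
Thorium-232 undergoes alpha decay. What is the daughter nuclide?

Ra-228

Alpha decay: mass number changes by -4, atomic number by -2.
A: 232 − 4 = 228; Z: 90 − 2 = 88.
Z = 88 is radium, so the daughter is radium-228.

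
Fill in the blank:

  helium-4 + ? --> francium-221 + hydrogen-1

Rn-218

Conserve mass number: 4 + A = 221 + 1, so A = 218.
Conserve atomic number: 2 + Z = 87 + 1, so Z = 86.
Z = 86 is radon, so the species is radon-218.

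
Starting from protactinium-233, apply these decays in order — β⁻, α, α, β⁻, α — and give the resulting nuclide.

Fr-221

Start: (A, Z) = (233, 91).
After β⁻: (233, 92).
After α: (229, 90).
After α: (225, 88).
After β⁻: (225, 89).
After α: (221, 87).
Z = 87 is francium.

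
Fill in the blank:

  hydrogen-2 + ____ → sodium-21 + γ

Conserve mass number: 2 + A = 21 + 0, so A = 19.
Conserve atomic number: 1 + Z = 11 + 0, so Z = 10.
Z = 10 is neon, so the species is neon-19.

Ne-19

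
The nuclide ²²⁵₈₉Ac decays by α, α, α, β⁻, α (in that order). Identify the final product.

Pb-209

Start: (A, Z) = (225, 89).
After α: (221, 87).
After α: (217, 85).
After α: (213, 83).
After β⁻: (213, 84).
After α: (209, 82).
Z = 82 is lead.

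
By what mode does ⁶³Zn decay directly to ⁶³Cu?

ΔA = 63 − 63 = 0; ΔZ = 29 − 30 = -1.
A is unchanged and Z drops by 1 — a proton has become a neutron (β⁺ emission or electron capture).

beta-plus decay or electron capture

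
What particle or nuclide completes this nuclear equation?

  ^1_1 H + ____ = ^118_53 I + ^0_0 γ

Conserve mass number: 1 + A = 118 + 0, so A = 117.
Conserve atomic number: 1 + Z = 53 + 0, so Z = 52.
Z = 52 is tellurium, so the species is ^117_52 Te.

Te-117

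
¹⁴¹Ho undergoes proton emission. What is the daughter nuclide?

Dy-140

Proton emission: mass number changes by -1, atomic number by -1.
A: 141 − 1 = 140; Z: 67 − 1 = 66.
Z = 66 is dysprosium, so the daughter is ¹⁴⁰Dy.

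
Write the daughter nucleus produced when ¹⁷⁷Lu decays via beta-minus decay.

Hf-177

Beta-minus decay: mass number changes by +0, atomic number by +1.
A: 177 = 177; Z: 71 + 1 = 72.
Z = 72 is hafnium, so the daughter is ¹⁷⁷Hf.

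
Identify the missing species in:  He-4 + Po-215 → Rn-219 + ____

gamma ray

Conserve mass number: 4 + 215 = 219 + A, so A = 0.
Conserve atomic number: 2 + 84 = 86 + Z, so Z = 0.
A = 0 and Z = 0 is γ — a gamma ray.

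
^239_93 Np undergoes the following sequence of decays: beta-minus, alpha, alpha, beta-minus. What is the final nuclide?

Start: (A, Z) = (239, 93).
After β⁻: (239, 94).
After α: (235, 92).
After α: (231, 90).
After β⁻: (231, 91).
Z = 91 is protactinium.

Pa-231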